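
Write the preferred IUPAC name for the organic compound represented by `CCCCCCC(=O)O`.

heptanoic acid

Counting along the main chain through the –COOH group gives 7 carbons: the parent is heptane.
A carboxylic acid (terminal –COOH) is the principal characteristic group, giving the suffix -oic acid.
The numbering direction is chosen so that the carboxylic acid carbon is C-1 by definition.
Putting it together: heptanoic acid.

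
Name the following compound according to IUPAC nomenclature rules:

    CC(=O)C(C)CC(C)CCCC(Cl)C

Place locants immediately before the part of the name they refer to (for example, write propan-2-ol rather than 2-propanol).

9-chloro-3,5-dimethyldecan-2-one

The longest carbon chain that includes the carbonyl has 10 carbons, so the parent hydride is decane.
A ketone (C=O on an internal carbon) is the principal characteristic group, giving the suffix -one.
Choose the numbering such that numbering from this end puts the carbonyl group at C-2 rather than C-9.
This places the carbonyl at C-2; a chloro group at C-9; methyl groups at C-3 and C-5.
Prefixes are listed alphabetically: chloro, methyl.
Putting it together: 9-chloro-3,5-dimethyldecan-2-one.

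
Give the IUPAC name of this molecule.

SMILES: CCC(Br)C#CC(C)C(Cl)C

6-bromo-2-chloro-3-methyloct-4-yne

The longest chain bearing the multiple bond is 8 carbons long (octane).
The chain contains a C≡C triple bond, so the unsaturation ending is -yne.
Number the chain so that the substituent locant set {2,3,6} is lower than {3,6,7} at the first point of difference.
This places the triple bond between C-4 and C-5; a bromo group at C-6; a chloro group at C-2; a methyl group at C-3.
Prefixes are listed alphabetically: bromo, chloro, methyl.
Putting it together: 6-bromo-2-chloro-3-methyloct-4-yne.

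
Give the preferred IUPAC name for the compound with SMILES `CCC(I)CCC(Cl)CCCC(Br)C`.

The parent chain contains 11 carbons (undecane).
The numbering direction is chosen so that the substituent locant set {2,6,9} is lower than {3,6,10} at the first point of difference.
With this numbering: a bromo group at C-2; a chloro group at C-6; an iodo group at C-9.
The substituents are ordered alphabetically, ignoring any di-/tri- multipliers.
Putting it together: 2-bromo-6-chloro-9-iodoundecane.

2-bromo-6-chloro-9-iodoundecane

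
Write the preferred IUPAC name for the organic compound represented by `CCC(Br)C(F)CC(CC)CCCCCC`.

The longest continuous carbon chain has 12 atoms, so the parent hydride is dodecane.
Choose the numbering such that the substituent locant set {3,4,6} is lower than {7,9,10} at the first point of difference.
That gives a bromo group at C-3; an ethyl group at C-6; a fluoro group at C-4.
Prefixes are listed alphabetically: bromo, ethyl, fluoro.
Putting it together: 3-bromo-6-ethyl-4-fluorododecane.

3-bromo-6-ethyl-4-fluorododecane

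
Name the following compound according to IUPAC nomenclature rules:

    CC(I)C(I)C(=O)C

3,4-diiodopentan-2-one

The longest carbon chain that includes the carbonyl has 5 carbons, so the parent hydride is pentane.
The principal characteristic group is a ketone (C=O on an internal carbon), named with the suffix -one.
The numbering direction is chosen so that numbering from this end puts the carbonyl group at C-2 rather than C-4.
With this numbering: the carbonyl at C-2; iodo groups at C-3 and C-4.
Assembling the pieces gives 3,4-diiodopentan-2-one.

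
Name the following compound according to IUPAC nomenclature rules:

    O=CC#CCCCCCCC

dec-2-ynal

The longest carbon chain that includes the –CHO group and the multiple bond has 10 carbons, so the parent hydride is decane.
An aldehyde (terminal –CHO) is the principal characteristic group, giving the suffix -al.
A C≡C triple bond in the chain gives the infix -yne-.
Choose the numbering such that the aldehyde carbon is C-1 by definition.
That gives the triple bond between C-2 and C-3.
Assembling the pieces gives dec-2-ynal.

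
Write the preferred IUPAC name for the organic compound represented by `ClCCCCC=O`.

The longest chain bearing the –CHO group is 5 carbons long (pentane).
An aldehyde (terminal –CHO) is the principal characteristic group, giving the suffix -al.
The numbering direction is chosen so that the aldehyde carbon is C-1 by definition.
That gives a chloro group at C-5.
The name is 5-chloropentanal.

5-chloropentanal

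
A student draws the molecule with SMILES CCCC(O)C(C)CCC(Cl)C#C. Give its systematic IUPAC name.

Counting along the main chain through the –OH group and the multiple bond gives 10 carbons: the parent is decane.
An alcohol (–OH) is the principal characteristic group, giving the suffix -ol.
A C≡C triple bond in the chain gives the infix -yne-.
Number the chain so that numbering from this end puts the hydroxyl group at C-4 rather than C-7.
This places the hydroxyl at C-4; the triple bond between C-9 and C-10; a chloro group at C-8; a methyl group at C-5.
Prefixes are listed alphabetically: chloro, methyl.
Assembling the pieces gives 8-chloro-5-methyldec-9-yn-4-ol.

8-chloro-5-methyldec-9-yn-4-ol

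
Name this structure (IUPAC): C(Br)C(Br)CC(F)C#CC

6,7-dibromo-4-fluorohept-2-yne

Counting along the main chain through the multiple bond gives 7 carbons: the parent is heptane.
The chain contains a C≡C triple bond, so the unsaturation ending is -yne.
Choose the numbering such that numbering from this end puts the triple bond at C-2 rather than C-5.
This places the triple bond between C-2 and C-3; bromo groups at C-6 and C-7; a fluoro group at C-4.
Substituent prefixes are cited in alphabetical order (multiplying prefixes like di-/tri- are ignored for ordering).
Putting it together: 6,7-dibromo-4-fluorohept-2-yne.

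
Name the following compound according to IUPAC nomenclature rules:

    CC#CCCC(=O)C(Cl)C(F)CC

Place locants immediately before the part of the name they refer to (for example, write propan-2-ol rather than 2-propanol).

4-chloro-3-fluorodec-8-yn-5-one

The longest chain bearing the carbonyl and the multiple bond is 10 carbons long (decane).
The highest-priority functional group is a ketone (C=O on an internal carbon), so the name ends in -one.
The chain contains a C≡C triple bond, so the unsaturation ending is -yne.
Choose the numbering such that numbering from this end puts the carbonyl group at C-5 rather than C-6.
That gives the carbonyl at C-5; the triple bond between C-8 and C-9; a chloro group at C-4; a fluoro group at C-3.
Substituent prefixes are cited in alphabetical order (multiplying prefixes like di-/tri- are ignored for ordering).
Putting it together: 4-chloro-3-fluorodec-8-yn-5-one.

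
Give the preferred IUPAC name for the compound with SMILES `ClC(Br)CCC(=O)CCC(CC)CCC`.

Counting along the main chain through the carbonyl gives 10 carbons: the parent is decane.
The principal characteristic group is a ketone (C=O on an internal carbon), named with the suffix -one.
Choose the numbering such that numbering from this end puts the carbonyl group at C-4 rather than C-7.
This places the carbonyl at C-4; a bromo group at C-1; a chloro group at C-1; an ethyl group at C-7.
The substituents are ordered alphabetically, ignoring any di-/tri- multipliers.
Assembling the pieces gives 1-bromo-1-chloro-7-ethyldecan-4-one.

1-bromo-1-chloro-7-ethyldecan-4-one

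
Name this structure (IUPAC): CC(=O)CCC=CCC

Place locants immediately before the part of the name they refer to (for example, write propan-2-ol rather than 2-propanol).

Counting along the main chain through the carbonyl and the multiple bond gives 8 carbons: the parent is octane.
The principal characteristic group is a ketone (C=O on an internal carbon), named with the suffix -one.
A C=C double bond in the chain gives the infix -ene-.
Choose the numbering such that numbering from this end puts the carbonyl group at C-2 rather than C-7.
With this numbering: the carbonyl at C-2; the double bond between C-5 and C-6.
The name is oct-5-en-2-one.

oct-5-en-2-one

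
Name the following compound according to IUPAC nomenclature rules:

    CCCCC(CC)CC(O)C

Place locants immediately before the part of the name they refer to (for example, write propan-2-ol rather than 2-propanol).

The longest carbon chain that includes the –OH group has 8 carbons, so the parent hydride is octane.
The principal characteristic group is an alcohol (–OH), named with the suffix -ol.
Choose the numbering such that numbering from this end puts the hydroxyl group at C-2 rather than C-7.
This places the hydroxyl at C-2; an ethyl group at C-4.
The name is 4-ethyloctan-2-ol.

4-ethyloctan-2-ol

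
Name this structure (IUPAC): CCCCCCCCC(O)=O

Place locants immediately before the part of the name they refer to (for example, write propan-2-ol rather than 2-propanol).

nonanoic acid

The longest chain bearing the –COOH group is 9 carbons long (nonane).
The highest-priority functional group is a carboxylic acid (terminal –COOH), so the name ends in -oic acid.
Number the chain so that the carboxylic acid carbon is C-1 by definition.
Assembling the pieces gives nonanoic acid.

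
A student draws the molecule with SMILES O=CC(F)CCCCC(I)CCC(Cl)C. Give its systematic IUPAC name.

Counting along the main chain through the –CHO group gives 11 carbons: the parent is undecane.
The principal characteristic group is an aldehyde (terminal –CHO), named with the suffix -al.
Choose the numbering such that the aldehyde carbon is C-1 by definition.
With this numbering: a chloro group at C-10; a fluoro group at C-2; an iodo group at C-7.
The substituents are ordered alphabetically, ignoring any di-/tri- multipliers.
Putting it together: 10-chloro-2-fluoro-7-iodoundecanal.

10-chloro-2-fluoro-7-iodoundecanal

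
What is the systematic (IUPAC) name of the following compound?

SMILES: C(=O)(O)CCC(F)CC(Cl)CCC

6-chloro-4-fluorononanoic acid

Counting along the main chain through the –COOH group gives 9 carbons: the parent is nonane.
The highest-priority functional group is a carboxylic acid (terminal –COOH), so the name ends in -oic acid.
Choose the numbering such that the carboxylic acid carbon is C-1 by definition.
This places a chloro group at C-6; a fluoro group at C-4.
The substituents are ordered alphabetically, ignoring any di-/tri- multipliers.
The name is 6-chloro-4-fluorononanoic acid.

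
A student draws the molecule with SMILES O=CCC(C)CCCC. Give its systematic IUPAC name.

The longest chain bearing the –CHO group is 7 carbons long (heptane).
The principal characteristic group is an aldehyde (terminal –CHO), named with the suffix -al.
The numbering direction is chosen so that the aldehyde carbon is C-1 by definition.
With this numbering: a methyl group at C-3.
Assembling the pieces gives 3-methylheptanal.

3-methylheptanal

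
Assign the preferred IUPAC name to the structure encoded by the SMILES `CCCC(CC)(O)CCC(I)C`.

4-ethyl-7-iodooctan-4-ol

The longest carbon chain that includes the –OH group has 8 carbons, so the parent hydride is octane.
The principal characteristic group is an alcohol (–OH), named with the suffix -ol.
Number the chain so that numbering from this end puts the hydroxyl group at C-4 rather than C-5.
This places the hydroxyl at C-4; an ethyl group at C-4; an iodo group at C-7.
Substituent prefixes are cited in alphabetical order (multiplying prefixes like di-/tri- are ignored for ordering).
Assembling the pieces gives 4-ethyl-7-iodooctan-4-ol.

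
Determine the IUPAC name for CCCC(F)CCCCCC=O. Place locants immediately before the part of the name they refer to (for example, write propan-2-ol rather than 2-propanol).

7-fluorodecanal

Counting along the main chain through the –CHO group gives 10 carbons: the parent is decane.
An aldehyde (terminal –CHO) is the principal characteristic group, giving the suffix -al.
The numbering direction is chosen so that the aldehyde carbon is C-1 by definition.
This places a fluoro group at C-7.
Assembling the pieces gives 7-fluorodecanal.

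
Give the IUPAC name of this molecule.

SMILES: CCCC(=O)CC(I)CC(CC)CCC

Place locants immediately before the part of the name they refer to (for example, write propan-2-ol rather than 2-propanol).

8-ethyl-6-iodoundecan-4-one

The longest carbon chain that includes the carbonyl has 11 carbons, so the parent hydride is undecane.
The highest-priority functional group is a ketone (C=O on an internal carbon), so the name ends in -one.
Choose the numbering such that numbering from this end puts the carbonyl group at C-4 rather than C-8.
That gives the carbonyl at C-4; an ethyl group at C-8; an iodo group at C-6.
Prefixes are listed alphabetically: ethyl, iodo.
Putting it together: 8-ethyl-6-iodoundecan-4-one.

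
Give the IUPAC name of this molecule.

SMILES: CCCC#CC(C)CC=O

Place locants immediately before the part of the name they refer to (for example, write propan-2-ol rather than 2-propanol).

3-methyloct-4-ynal

Counting along the main chain through the –CHO group and the multiple bond gives 8 carbons: the parent is octane.
The highest-priority functional group is an aldehyde (terminal –CHO), so the name ends in -al.
There is one C≡C triple bond, indicated by the ending -yne.
Number the chain so that the aldehyde carbon is C-1 by definition.
That gives the triple bond between C-4 and C-5; a methyl group at C-3.
The name is 3-methyloct-4-ynal.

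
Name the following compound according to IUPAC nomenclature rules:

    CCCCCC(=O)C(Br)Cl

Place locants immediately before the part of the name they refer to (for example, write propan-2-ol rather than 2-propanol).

1-bromo-1-chloroheptan-2-one

The longest chain bearing the carbonyl is 7 carbons long (heptane).
The highest-priority functional group is a ketone (C=O on an internal carbon), so the name ends in -one.
Choose the numbering such that numbering from this end puts the carbonyl group at C-2 rather than C-6.
That gives the carbonyl at C-2; a bromo group at C-1; a chloro group at C-1.
Substituent prefixes are cited in alphabetical order (multiplying prefixes like di-/tri- are ignored for ordering).
Assembling the pieces gives 1-bromo-1-chloroheptan-2-one.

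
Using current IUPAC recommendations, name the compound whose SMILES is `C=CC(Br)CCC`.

The longest carbon chain that includes the multiple bond has 6 carbons, so the parent hydride is hexane.
There is one C=C double bond, indicated by the ending -ene.
Choose the numbering such that numbering from this end puts the double bond at C-1 rather than C-5.
With this numbering: the double bond between C-1 and C-2; a bromo group at C-3.
Putting it together: 3-bromohex-1-ene.

3-bromohex-1-ene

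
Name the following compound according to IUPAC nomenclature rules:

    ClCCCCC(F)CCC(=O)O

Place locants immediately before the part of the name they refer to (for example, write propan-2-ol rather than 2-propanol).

Counting along the main chain through the –COOH group gives 8 carbons: the parent is octane.
The principal characteristic group is a carboxylic acid (terminal –COOH), named with the suffix -oic acid.
The numbering direction is chosen so that the carboxylic acid carbon is C-1 by definition.
This places a chloro group at C-8; a fluoro group at C-4.
Substituent prefixes are cited in alphabetical order (multiplying prefixes like di-/tri- are ignored for ordering).
Putting it together: 8-chloro-4-fluorooctanoic acid.

8-chloro-4-fluorooctanoic acid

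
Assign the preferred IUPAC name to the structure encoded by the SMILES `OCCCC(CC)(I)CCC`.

4-ethyl-4-iodoheptan-1-ol

The longest chain bearing the –OH group is 7 carbons long (heptane).
An alcohol (–OH) is the principal characteristic group, giving the suffix -ol.
Choose the numbering such that numbering from this end puts the hydroxyl group at C-1 rather than C-7.
This places the hydroxyl at C-1; an ethyl group at C-4; an iodo group at C-4.
Substituent prefixes are cited in alphabetical order (multiplying prefixes like di-/tri- are ignored for ordering).
The name is 4-ethyl-4-iodoheptan-1-ol.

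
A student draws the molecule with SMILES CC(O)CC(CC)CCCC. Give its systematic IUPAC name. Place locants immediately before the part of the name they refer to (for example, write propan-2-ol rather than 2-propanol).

Counting along the main chain through the –OH group gives 8 carbons: the parent is octane.
The principal characteristic group is an alcohol (–OH), named with the suffix -ol.
The numbering direction is chosen so that numbering from this end puts the hydroxyl group at C-2 rather than C-7.
That gives the hydroxyl at C-2; an ethyl group at C-4.
The name is 4-ethyloctan-2-ol.

4-ethyloctan-2-ol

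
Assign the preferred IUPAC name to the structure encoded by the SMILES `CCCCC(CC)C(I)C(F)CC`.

5-ethyl-3-fluoro-4-iodononane

The longest carbon chain is 9 atoms: the parent is nonane.
Number the chain so that the substituent locant set {3,4,5} is lower than {5,6,7} at the first point of difference.
That gives an ethyl group at C-5; a fluoro group at C-3; an iodo group at C-4.
The substituents are ordered alphabetically, ignoring any di-/tri- multipliers.
The name is 5-ethyl-3-fluoro-4-iodononane.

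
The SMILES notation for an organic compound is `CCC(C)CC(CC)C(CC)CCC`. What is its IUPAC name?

The longest continuous carbon chain has 9 atoms, so the parent hydride is nonane.
Number the chain so that the substituent locant set {3,5,6} is lower than {4,5,7} at the first point of difference.
This places ethyl groups at C-5 and C-6; a methyl group at C-3.
The substituents are ordered alphabetically, ignoring any di-/tri- multipliers.
Putting it together: 5,6-diethyl-3-methylnonane.

5,6-diethyl-3-methylnonane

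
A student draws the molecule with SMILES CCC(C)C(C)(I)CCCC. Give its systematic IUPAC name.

The parent chain contains 8 carbons (octane).
The numbering direction is chosen so that the substituent locant set {3,4,4} is lower than {5,5,6} at the first point of difference.
This places an iodo group at C-4; methyl groups at C-3 and C-4.
Substituent prefixes are cited in alphabetical order (multiplying prefixes like di-/tri- are ignored for ordering).
Assembling the pieces gives 4-iodo-3,4-dimethyloctane.

4-iodo-3,4-dimethyloctane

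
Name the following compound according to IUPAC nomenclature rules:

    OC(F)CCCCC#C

Counting along the main chain through the –OH group and the multiple bond gives 7 carbons: the parent is heptane.
The highest-priority functional group is an alcohol (–OH), so the name ends in -ol.
The chain contains a C≡C triple bond, so the unsaturation ending is -yne.
The numbering direction is chosen so that numbering from this end puts the hydroxyl group at C-1 rather than C-7.
This places the hydroxyl at C-1; the triple bond between C-6 and C-7; a fluoro group at C-1.
The name is 1-fluorohept-6-yn-1-ol.

1-fluorohept-6-yn-1-ol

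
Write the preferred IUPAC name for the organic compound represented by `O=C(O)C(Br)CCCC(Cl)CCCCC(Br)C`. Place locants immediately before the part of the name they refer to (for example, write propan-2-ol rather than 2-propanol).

2,11-dibromo-6-chlorododecanoic acid

The longest chain bearing the –COOH group is 12 carbons long (dodecane).
A carboxylic acid (terminal –COOH) is the principal characteristic group, giving the suffix -oic acid.
Number the chain so that the carboxylic acid carbon is C-1 by definition.
This places bromo groups at C-2 and C-11; a chloro group at C-6.
Prefixes are listed alphabetically: bromo, chloro.
Assembling the pieces gives 2,11-dibromo-6-chlorododecanoic acid.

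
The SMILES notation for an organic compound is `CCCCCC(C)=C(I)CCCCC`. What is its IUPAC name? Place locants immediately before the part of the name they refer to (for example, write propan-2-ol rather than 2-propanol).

The longest chain bearing the multiple bond is 12 carbons long (dodecane).
A C=C double bond in the chain gives the infix -ene-.
The numbering direction is chosen so that the locant sets are identical either way, so the alphabetically earlier iodo substituent takes the lower locant (6 rather than 7).
This places the double bond between C-6 and C-7; an iodo group at C-6; a methyl group at C-7.
Substituent prefixes are cited in alphabetical order (multiplying prefixes like di-/tri- are ignored for ordering).
Putting it together: 6-iodo-7-methyldodec-6-ene.

6-iodo-7-methyldodec-6-ene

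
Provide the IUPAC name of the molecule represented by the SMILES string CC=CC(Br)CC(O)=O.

Counting along the main chain through the –COOH group and the multiple bond gives 6 carbons: the parent is hexane.
A carboxylic acid (terminal –COOH) is the principal characteristic group, giving the suffix -oic acid.
There is one C=C double bond, indicated by the ending -ene.
Choose the numbering such that the carboxylic acid carbon is C-1 by definition.
That gives the double bond between C-4 and C-5; a bromo group at C-3.
The name is 3-bromohex-4-enoic acid.

3-bromohex-4-enoic acid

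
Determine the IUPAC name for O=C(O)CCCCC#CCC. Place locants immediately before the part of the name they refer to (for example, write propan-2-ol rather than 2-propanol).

non-6-ynoic acid

The longest carbon chain that includes the –COOH group and the multiple bond has 9 carbons, so the parent hydride is nonane.
The principal characteristic group is a carboxylic acid (terminal –COOH), named with the suffix -oic acid.
A C≡C triple bond in the chain gives the infix -yne-.
Choose the numbering such that the carboxylic acid carbon is C-1 by definition.
That gives the triple bond between C-6 and C-7.
Putting it together: non-6-ynoic acid.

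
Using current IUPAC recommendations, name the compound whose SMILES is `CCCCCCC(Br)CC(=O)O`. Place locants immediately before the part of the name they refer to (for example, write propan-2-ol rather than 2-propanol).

Counting along the main chain through the –COOH group gives 9 carbons: the parent is nonane.
The principal characteristic group is a carboxylic acid (terminal –COOH), named with the suffix -oic acid.
Choose the numbering such that the carboxylic acid carbon is C-1 by definition.
That gives a bromo group at C-3.
The name is 3-bromononanoic acid.

3-bromononanoic acid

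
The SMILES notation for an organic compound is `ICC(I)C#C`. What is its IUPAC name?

3,4-diiodobut-1-yne

Counting along the main chain through the multiple bond gives 4 carbons: the parent is butane.
The chain contains a C≡C triple bond, so the unsaturation ending is -yne.
The numbering direction is chosen so that numbering from this end puts the triple bond at C-1 rather than C-3.
This places the triple bond between C-1 and C-2; iodo groups at C-3 and C-4.
Putting it together: 3,4-diiodobut-1-yne.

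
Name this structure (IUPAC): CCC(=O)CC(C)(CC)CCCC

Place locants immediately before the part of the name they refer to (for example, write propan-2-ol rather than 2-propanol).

5-ethyl-5-methylnonan-3-one

Counting along the main chain through the carbonyl gives 9 carbons: the parent is nonane.
A ketone (C=O on an internal carbon) is the principal characteristic group, giving the suffix -one.
Choose the numbering such that numbering from this end puts the carbonyl group at C-3 rather than C-7.
With this numbering: the carbonyl at C-3; an ethyl group at C-5; a methyl group at C-5.
Substituent prefixes are cited in alphabetical order (multiplying prefixes like di-/tri- are ignored for ordering).
Putting it together: 5-ethyl-5-methylnonan-3-one.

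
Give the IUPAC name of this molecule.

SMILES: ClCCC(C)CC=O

5-chloro-3-methylpentanal

The longest chain bearing the –CHO group is 5 carbons long (pentane).
The highest-priority functional group is an aldehyde (terminal –CHO), so the name ends in -al.
Number the chain so that the aldehyde carbon is C-1 by definition.
This places a chloro group at C-5; a methyl group at C-3.
The substituents are ordered alphabetically, ignoring any di-/tri- multipliers.
Putting it together: 5-chloro-3-methylpentanal.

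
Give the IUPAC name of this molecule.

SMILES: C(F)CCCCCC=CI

8-fluoro-1-iodooct-1-ene

The longest chain bearing the multiple bond is 8 carbons long (octane).
A C=C double bond in the chain gives the infix -ene-.
Number the chain so that numbering from this end puts the double bond at C-1 rather than C-7.
That gives the double bond between C-1 and C-2; a fluoro group at C-8; an iodo group at C-1.
The substituents are ordered alphabetically, ignoring any di-/tri- multipliers.
The name is 8-fluoro-1-iodooct-1-ene.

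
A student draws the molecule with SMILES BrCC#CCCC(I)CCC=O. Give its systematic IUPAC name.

The longest chain bearing the –CHO group and the multiple bond is 9 carbons long (nonane).
The highest-priority functional group is an aldehyde (terminal –CHO), so the name ends in -al.
There is one C≡C triple bond, indicated by the ending -yne.
Choose the numbering such that the aldehyde carbon is C-1 by definition.
With this numbering: the triple bond between C-7 and C-8; a bromo group at C-9; an iodo group at C-4.
Substituent prefixes are cited in alphabetical order (multiplying prefixes like di-/tri- are ignored for ordering).
Putting it together: 9-bromo-4-iodonon-7-ynal.

9-bromo-4-iodonon-7-ynal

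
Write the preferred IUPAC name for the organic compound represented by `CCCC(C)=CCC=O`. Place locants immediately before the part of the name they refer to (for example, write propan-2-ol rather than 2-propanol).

Counting along the main chain through the –CHO group and the multiple bond gives 7 carbons: the parent is heptane.
The highest-priority functional group is an aldehyde (terminal –CHO), so the name ends in -al.
The chain contains a C=C double bond, so the unsaturation ending is -ene.
Choose the numbering such that the aldehyde carbon is C-1 by definition.
With this numbering: the double bond between C-3 and C-4; a methyl group at C-4.
The name is 4-methylhept-3-enal.

4-methylhept-3-enal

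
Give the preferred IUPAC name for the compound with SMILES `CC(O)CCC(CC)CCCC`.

5-ethylnonan-2-ol

Counting along the main chain through the –OH group gives 9 carbons: the parent is nonane.
An alcohol (–OH) is the principal characteristic group, giving the suffix -ol.
The numbering direction is chosen so that numbering from this end puts the hydroxyl group at C-2 rather than C-8.
That gives the hydroxyl at C-2; an ethyl group at C-5.
Assembling the pieces gives 5-ethylnonan-2-ol.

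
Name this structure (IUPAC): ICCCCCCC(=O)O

7-iodoheptanoic acid

Counting along the main chain through the –COOH group gives 7 carbons: the parent is heptane.
The highest-priority functional group is a carboxylic acid (terminal –COOH), so the name ends in -oic acid.
Choose the numbering such that the carboxylic acid carbon is C-1 by definition.
This places an iodo group at C-7.
Putting it together: 7-iodoheptanoic acid.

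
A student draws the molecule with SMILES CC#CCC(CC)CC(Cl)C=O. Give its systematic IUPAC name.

Counting along the main chain through the –CHO group and the multiple bond gives 8 carbons: the parent is octane.
The principal characteristic group is an aldehyde (terminal –CHO), named with the suffix -al.
There is one C≡C triple bond, indicated by the ending -yne.
The numbering direction is chosen so that the aldehyde carbon is C-1 by definition.
That gives the triple bond between C-6 and C-7; a chloro group at C-2; an ethyl group at C-4.
Substituent prefixes are cited in alphabetical order (multiplying prefixes like di-/tri- are ignored for ordering).
Putting it together: 2-chloro-4-ethyloct-6-ynal.

2-chloro-4-ethyloct-6-ynal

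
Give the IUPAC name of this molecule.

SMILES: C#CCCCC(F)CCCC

Counting along the main chain through the multiple bond gives 10 carbons: the parent is decane.
The chain contains a C≡C triple bond, so the unsaturation ending is -yne.
The numbering direction is chosen so that numbering from this end puts the triple bond at C-1 rather than C-9.
This places the triple bond between C-1 and C-2; a fluoro group at C-6.
Putting it together: 6-fluorodec-1-yne.

6-fluorodec-1-yne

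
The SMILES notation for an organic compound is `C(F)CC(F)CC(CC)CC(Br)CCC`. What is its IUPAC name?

7-bromo-5-ethyl-1,3-difluorodecane

The longest carbon chain is 10 atoms: the parent is decane.
Number the chain so that the substituent locant set {1,3,5,7} is lower than {4,6,8,10} at the first point of difference.
That gives a bromo group at C-7; an ethyl group at C-5; fluoro groups at C-1 and C-3.
Substituent prefixes are cited in alphabetical order (multiplying prefixes like di-/tri- are ignored for ordering).
Assembling the pieces gives 7-bromo-5-ethyl-1,3-difluorodecane.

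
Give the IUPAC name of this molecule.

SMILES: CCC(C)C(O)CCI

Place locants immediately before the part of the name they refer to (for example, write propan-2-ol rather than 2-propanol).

1-iodo-4-methylhexan-3-ol

The longest chain bearing the –OH group is 6 carbons long (hexane).
The highest-priority functional group is an alcohol (–OH), so the name ends in -ol.
Choose the numbering such that numbering from this end puts the hydroxyl group at C-3 rather than C-4.
With this numbering: the hydroxyl at C-3; an iodo group at C-1; a methyl group at C-4.
Substituent prefixes are cited in alphabetical order (multiplying prefixes like di-/tri- are ignored for ordering).
The name is 1-iodo-4-methylhexan-3-ol.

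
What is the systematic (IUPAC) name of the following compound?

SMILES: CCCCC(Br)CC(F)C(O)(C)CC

The longest carbon chain that includes the –OH group has 10 carbons, so the parent hydride is decane.
An alcohol (–OH) is the principal characteristic group, giving the suffix -ol.
The numbering direction is chosen so that numbering from this end puts the hydroxyl group at C-3 rather than C-8.
That gives the hydroxyl at C-3; a bromo group at C-6; a fluoro group at C-4; a methyl group at C-3.
Substituent prefixes are cited in alphabetical order (multiplying prefixes like di-/tri- are ignored for ordering).
Assembling the pieces gives 6-bromo-4-fluoro-3-methyldecan-3-ol.

6-bromo-4-fluoro-3-methyldecan-3-ol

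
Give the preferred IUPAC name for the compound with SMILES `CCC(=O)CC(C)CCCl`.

7-chloro-5-methylheptan-3-one

Counting along the main chain through the carbonyl gives 7 carbons: the parent is heptane.
The highest-priority functional group is a ketone (C=O on an internal carbon), so the name ends in -one.
The numbering direction is chosen so that numbering from this end puts the carbonyl group at C-3 rather than C-5.
This places the carbonyl at C-3; a chloro group at C-7; a methyl group at C-5.
Prefixes are listed alphabetically: chloro, methyl.
Assembling the pieces gives 7-chloro-5-methylheptan-3-one.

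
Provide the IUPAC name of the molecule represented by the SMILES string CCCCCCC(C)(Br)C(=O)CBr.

The longest carbon chain that includes the carbonyl has 9 carbons, so the parent hydride is nonane.
The highest-priority functional group is a ketone (C=O on an internal carbon), so the name ends in -one.
Number the chain so that numbering from this end puts the carbonyl group at C-2 rather than C-8.
That gives the carbonyl at C-2; bromo groups at C-1 and C-3; a methyl group at C-3.
The substituents are ordered alphabetically, ignoring any di-/tri- multipliers.
Putting it together: 1,3-dibromo-3-methylnonan-2-one.

1,3-dibromo-3-methylnonan-2-one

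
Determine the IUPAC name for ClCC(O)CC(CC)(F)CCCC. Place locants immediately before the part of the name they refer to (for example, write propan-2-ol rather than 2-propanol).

1-chloro-4-ethyl-4-fluorooctan-2-ol

The longest chain bearing the –OH group is 8 carbons long (octane).
An alcohol (–OH) is the principal characteristic group, giving the suffix -ol.
Choose the numbering such that numbering from this end puts the hydroxyl group at C-2 rather than C-7.
That gives the hydroxyl at C-2; a chloro group at C-1; an ethyl group at C-4; a fluoro group at C-4.
Prefixes are listed alphabetically: chloro, ethyl, fluoro.
Assembling the pieces gives 1-chloro-4-ethyl-4-fluorooctan-2-ol.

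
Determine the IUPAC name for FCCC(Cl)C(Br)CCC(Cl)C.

4-bromo-3,7-dichloro-1-fluorooctane

The longest carbon chain is 8 atoms: the parent is octane.
Number the chain so that the substituent locant set {1,3,4,7} is lower than {2,5,6,8} at the first point of difference.
With this numbering: a bromo group at C-4; chloro groups at C-3 and C-7; a fluoro group at C-1.
Substituent prefixes are cited in alphabetical order (multiplying prefixes like di-/tri- are ignored for ordering).
The name is 4-bromo-3,7-dichloro-1-fluorooctane.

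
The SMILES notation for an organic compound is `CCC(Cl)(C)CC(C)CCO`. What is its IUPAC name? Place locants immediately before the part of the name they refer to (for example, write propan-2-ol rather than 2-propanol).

The longest chain bearing the –OH group is 7 carbons long (heptane).
An alcohol (–OH) is the principal characteristic group, giving the suffix -ol.
Choose the numbering such that numbering from this end puts the hydroxyl group at C-1 rather than C-7.
With this numbering: the hydroxyl at C-1; a chloro group at C-5; methyl groups at C-3 and C-5.
Prefixes are listed alphabetically: chloro, methyl.
The name is 5-chloro-3,5-dimethylheptan-1-ol.

5-chloro-3,5-dimethylheptan-1-ol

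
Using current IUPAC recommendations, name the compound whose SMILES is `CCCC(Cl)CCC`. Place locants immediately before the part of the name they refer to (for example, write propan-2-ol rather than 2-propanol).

The parent chain contains 7 carbons (heptane).
Both numbering directions give the same locant set; either may be used.
With this numbering: a chloro group at C-4.
Assembling the pieces gives 4-chloroheptane.

4-chloroheptane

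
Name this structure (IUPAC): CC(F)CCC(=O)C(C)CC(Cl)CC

Counting along the main chain through the carbonyl gives 10 carbons: the parent is decane.
The principal characteristic group is a ketone (C=O on an internal carbon), named with the suffix -one.
Number the chain so that numbering from this end puts the carbonyl group at C-5 rather than C-6.
That gives the carbonyl at C-5; a chloro group at C-8; a fluoro group at C-2; a methyl group at C-6.
Substituent prefixes are cited in alphabetical order (multiplying prefixes like di-/tri- are ignored for ordering).
The name is 8-chloro-2-fluoro-6-methyldecan-5-one.

8-chloro-2-fluoro-6-methyldecan-5-one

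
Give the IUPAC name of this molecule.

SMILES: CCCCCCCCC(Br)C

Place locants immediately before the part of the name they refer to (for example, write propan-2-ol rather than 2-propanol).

2-bromodecane

The parent chain contains 10 carbons (decane).
Number the chain so that the substituent locant set {2} is lower than {9} at the first point of difference.
With this numbering: a bromo group at C-2.
Assembling the pieces gives 2-bromodecane.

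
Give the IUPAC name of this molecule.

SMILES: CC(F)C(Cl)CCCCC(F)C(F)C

3-chloro-2,8,9-trifluorodecane

The longest carbon chain is 10 atoms: the parent is decane.
Choose the numbering such that the locant sets are identical either way, so the alphabetically earlier chloro substituent takes the lower locant (3 rather than 8).
That gives a chloro group at C-3; fluoro groups at C-2 and C-8 and C-9.
The substituents are ordered alphabetically, ignoring any di-/tri- multipliers.
Assembling the pieces gives 3-chloro-2,8,9-trifluorodecane.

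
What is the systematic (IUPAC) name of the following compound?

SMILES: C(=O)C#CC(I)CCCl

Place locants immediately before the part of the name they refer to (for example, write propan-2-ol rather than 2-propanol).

The longest chain bearing the –CHO group and the multiple bond is 6 carbons long (hexane).
The principal characteristic group is an aldehyde (terminal –CHO), named with the suffix -al.
There is one C≡C triple bond, indicated by the ending -yne.
The numbering direction is chosen so that the aldehyde carbon is C-1 by definition.
That gives the triple bond between C-2 and C-3; a chloro group at C-6; an iodo group at C-4.
Substituent prefixes are cited in alphabetical order (multiplying prefixes like di-/tri- are ignored for ordering).
The name is 6-chloro-4-iodohex-2-ynal.

6-chloro-4-iodohex-2-ynal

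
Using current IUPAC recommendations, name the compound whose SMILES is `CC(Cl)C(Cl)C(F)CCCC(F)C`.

The longest continuous carbon chain has 9 atoms, so the parent hydride is nonane.
The numbering direction is chosen so that the substituent locant set {2,3,4,8} is lower than {2,6,7,8} at the first point of difference.
That gives chloro groups at C-2 and C-3; fluoro groups at C-4 and C-8.
The substituents are ordered alphabetically, ignoring any di-/tri- multipliers.
The name is 2,3-dichloro-4,8-difluorononane.

2,3-dichloro-4,8-difluorononane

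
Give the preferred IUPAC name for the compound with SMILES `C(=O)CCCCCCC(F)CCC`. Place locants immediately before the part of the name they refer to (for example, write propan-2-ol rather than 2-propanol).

The longest carbon chain that includes the –CHO group has 11 carbons, so the parent hydride is undecane.
The highest-priority functional group is an aldehyde (terminal –CHO), so the name ends in -al.
Choose the numbering such that the aldehyde carbon is C-1 by definition.
This places a fluoro group at C-8.
Putting it together: 8-fluoroundecanal.

8-fluoroundecanal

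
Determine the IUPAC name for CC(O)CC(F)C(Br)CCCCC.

Counting along the main chain through the –OH group gives 10 carbons: the parent is decane.
The highest-priority functional group is an alcohol (–OH), so the name ends in -ol.
Choose the numbering such that numbering from this end puts the hydroxyl group at C-2 rather than C-9.
This places the hydroxyl at C-2; a bromo group at C-5; a fluoro group at C-4.
The substituents are ordered alphabetically, ignoring any di-/tri- multipliers.
Putting it together: 5-bromo-4-fluorodecan-2-ol.

5-bromo-4-fluorodecan-2-ol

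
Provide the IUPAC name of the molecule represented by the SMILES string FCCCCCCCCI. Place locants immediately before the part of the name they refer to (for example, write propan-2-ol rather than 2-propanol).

1-fluoro-8-iodooctane

The longest continuous carbon chain has 8 atoms, so the parent hydride is octane.
Number the chain so that the locant sets are identical either way, so the alphabetically earlier fluoro substituent takes the lower locant (1 rather than 8).
That gives a fluoro group at C-1; an iodo group at C-8.
Substituent prefixes are cited in alphabetical order (multiplying prefixes like di-/tri- are ignored for ordering).
The name is 1-fluoro-8-iodooctane.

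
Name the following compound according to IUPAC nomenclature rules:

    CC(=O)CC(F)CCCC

Counting along the main chain through the carbonyl gives 8 carbons: the parent is octane.
The highest-priority functional group is a ketone (C=O on an internal carbon), so the name ends in -one.
The numbering direction is chosen so that numbering from this end puts the carbonyl group at C-2 rather than C-7.
That gives the carbonyl at C-2; a fluoro group at C-4.
The name is 4-fluorooctan-2-one.

4-fluorooctan-2-one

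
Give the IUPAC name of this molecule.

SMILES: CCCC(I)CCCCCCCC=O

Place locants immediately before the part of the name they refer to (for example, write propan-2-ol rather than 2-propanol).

9-iodododecanal

Counting along the main chain through the –CHO group gives 12 carbons: the parent is dodecane.
The principal characteristic group is an aldehyde (terminal –CHO), named with the suffix -al.
The numbering direction is chosen so that the aldehyde carbon is C-1 by definition.
With this numbering: an iodo group at C-9.
Assembling the pieces gives 9-iodododecanal.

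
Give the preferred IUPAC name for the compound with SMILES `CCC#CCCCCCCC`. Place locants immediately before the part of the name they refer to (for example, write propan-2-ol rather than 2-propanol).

undec-3-yne

The longest chain bearing the multiple bond is 11 carbons long (undecane).
The chain contains a C≡C triple bond, so the unsaturation ending is -yne.
The numbering direction is chosen so that numbering from this end puts the triple bond at C-3 rather than C-8.
This places the triple bond between C-3 and C-4.
The name is undec-3-yne.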